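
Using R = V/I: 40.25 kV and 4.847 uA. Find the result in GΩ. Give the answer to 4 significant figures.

8.304 GΩ

(40.25 × 10³) / (4.847 × 10⁻⁶) = 8.30411 × 10⁹ Ω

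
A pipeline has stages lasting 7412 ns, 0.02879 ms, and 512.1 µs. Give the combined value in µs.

In µs:
  7412 ns = 7412e-3 µs = 7.412
  0.02879 ms = 0.02879e3 µs = 28.79
  512.1 µs → 512.1
Sum: 7.412 + 28.79 + 512.1 = 548.302

548.302 µs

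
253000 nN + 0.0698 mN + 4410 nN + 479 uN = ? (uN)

In uN:
  253000 nN = 253000e-3 uN = 253
  0.0698 mN = 0.0698e3 uN = 69.8
  4410 nN = 4410e-3 uN = 4.41
  479 uN → 479
Sum: 253 + 69.8 + 4.41 + 479 = 806.21

806.21 uN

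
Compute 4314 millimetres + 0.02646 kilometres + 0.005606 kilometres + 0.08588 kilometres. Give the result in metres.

122.26 metres

In metres:
  4314 millimetres = 4314 × 10⁻³ metres = 4.314
  0.02646 kilometres = 0.02646 × 10³ metres = 26.46
  0.005606 kilometres = 0.005606 × 10³ metres = 5.606
  0.08588 kilometres = 0.08588 × 10³ metres = 85.88
Sum: 4.314 + 26.46 + 5.606 + 85.88 = 122.26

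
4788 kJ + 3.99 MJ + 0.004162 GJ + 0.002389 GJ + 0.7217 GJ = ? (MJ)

In MJ:
  4788 kJ = 4788 × 10⁻³ MJ = 4.788
  3.99 MJ → 3.99
  0.004162 GJ = 0.004162 × 10³ MJ = 4.162
  0.002389 GJ = 0.002389 × 10³ MJ = 2.389
  0.7217 GJ = 0.7217 × 10³ MJ = 721.7
Sum: 4.788 + 3.99 + 4.162 + 2.389 + 721.7 = 737.029

737.029 MJ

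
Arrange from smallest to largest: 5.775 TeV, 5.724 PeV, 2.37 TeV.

2.37 TeV < 5.775 TeV < 5.724 PeV

5.775 TeV = 5775000000000 eV
5.724 PeV = 5724000000000000 eV
2.37 TeV = 2370000000000 eV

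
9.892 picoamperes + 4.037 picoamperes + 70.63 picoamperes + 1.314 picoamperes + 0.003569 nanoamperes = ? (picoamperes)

In picoamperes:
  9.892 picoamperes → 9.892
  4.037 picoamperes → 4.037
  70.63 picoamperes → 70.63
  1.314 picoamperes → 1.314
  0.003569 nanoamperes = 0.003569 × 10³ picoamperes = 3.569
Sum: 9.892 + 4.037 + 70.63 + 1.314 + 3.569 = 89.442

89.442 picoamperes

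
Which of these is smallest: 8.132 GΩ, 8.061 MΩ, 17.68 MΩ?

8.061 MΩ

8.132 GΩ = 8132000000 Ω
8.061 MΩ = 8061000 Ω
17.68 MΩ = 17680000 Ω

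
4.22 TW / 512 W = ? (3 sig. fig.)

(4.22 × 10^12) / (512) = 0.008242 × 10^12

8240000000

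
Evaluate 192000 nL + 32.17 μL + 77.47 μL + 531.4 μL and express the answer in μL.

833.04 μL

In μL:
  192000 nL = 192000 × 10^-3 μL = 192
  32.17 μL → 32.17
  77.47 μL → 77.47
  531.4 μL → 531.4
Sum: 192 + 32.17 + 77.47 + 531.4 = 833.04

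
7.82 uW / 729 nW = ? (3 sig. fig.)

10.7

(7.82e-6) / (729e-9) = 0.01073e3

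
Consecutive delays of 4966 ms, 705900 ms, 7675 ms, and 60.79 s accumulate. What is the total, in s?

779.331 s

In s:
  4966 ms = 4966 × 10⁻³ s = 4.966
  705900 ms = 705900 × 10⁻³ s = 705.9
  7675 ms = 7675 × 10⁻³ s = 7.675
  60.79 s → 60.79
Sum: 4.966 + 705.9 + 7.675 + 60.79 = 779.331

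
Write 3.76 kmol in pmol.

kilo = 1e3, pico = 1e-12; factor is 1e15.
3.76 × 1e15 = 3760000000000000

3760000000000000 pmol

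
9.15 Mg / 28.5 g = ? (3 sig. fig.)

(9.15 × 10^6) / (28.5) = 0.3211 × 10^6

321000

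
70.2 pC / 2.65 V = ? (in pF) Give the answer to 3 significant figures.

(70.2 × 10^-12) / (2.65) = 26.491 × 10^-12 F

26.5 pF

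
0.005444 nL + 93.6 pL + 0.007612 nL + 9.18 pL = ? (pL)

In pL:
  0.005444 nL = 0.005444e3 pL = 5.444
  93.6 pL → 93.6
  0.007612 nL = 0.007612e3 pL = 7.612
  9.18 pL → 9.18
Sum: 5.444 + 93.6 + 7.612 + 9.18 = 115.836

115.836 pL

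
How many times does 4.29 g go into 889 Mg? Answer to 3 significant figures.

(889 × 10^6) / (4.29) = 207.2 × 10^6

207000000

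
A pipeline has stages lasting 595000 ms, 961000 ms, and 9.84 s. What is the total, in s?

1565.84 s

In s:
  595000 ms = 595000e-3 s = 595
  961000 ms = 961000e-3 s = 961
  9.84 s → 9.84
Sum: 595 + 961 + 9.84 = 1565.84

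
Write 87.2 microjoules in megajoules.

micro = 10^-6, mega = 10^6; factor is 10^-12.
87.2 × 10^-12 = 0.0000000000872

0.0000000000872 megajoules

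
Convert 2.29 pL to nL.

0.00229 nL

pico = 10^-12, nano = 10^-9; factor is 10^-3.
2.29 × 10^-3 = 0.00229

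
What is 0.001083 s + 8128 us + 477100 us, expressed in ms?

In ms:
  0.001083 s = 0.001083 × 10³ ms = 1.083
  8128 us = 8128 × 10⁻³ ms = 8.128
  477100 us = 477100 × 10⁻³ ms = 477.1
Sum: 1.083 + 8.128 + 477.1 = 486.311

486.311 ms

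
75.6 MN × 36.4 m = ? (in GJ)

75.6e6 × 36.4 = 2751.84e6 J

2.75184 GJ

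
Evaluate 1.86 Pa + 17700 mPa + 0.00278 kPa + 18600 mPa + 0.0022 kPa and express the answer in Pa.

In Pa:
  1.86 Pa → 1.86
  17700 mPa = 17700e-3 Pa = 17.7
  0.00278 kPa = 0.00278e3 Pa = 2.78
  18600 mPa = 18600e-3 Pa = 18.6
  0.0022 kPa = 0.0022e3 Pa = 2.2
Sum: 1.86 + 17.7 + 2.78 + 18.6 + 2.2 = 43.14

43.14 Pa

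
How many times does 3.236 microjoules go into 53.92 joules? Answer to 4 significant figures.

(53.92) / (3.236 × 10⁻⁶) = 16.663 × 10⁶

16660000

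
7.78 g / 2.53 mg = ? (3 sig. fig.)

(7.78) / (2.53 × 10^-3) = 3.075 × 10^3

3080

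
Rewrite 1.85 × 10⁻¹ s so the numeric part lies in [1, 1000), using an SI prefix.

185 ms

= 185 × 10⁻³ s; 10⁻³ is milli.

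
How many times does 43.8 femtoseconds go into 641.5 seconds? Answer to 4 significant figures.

(641.5) / (43.8 × 10^-15) = 14.646 × 10^15

14650000000000000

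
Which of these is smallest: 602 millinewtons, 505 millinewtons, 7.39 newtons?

602 millinewtons = 0.602 newtons
505 millinewtons = 0.505 newtons
7.39 newtons = 7.39 newtons

505 millinewtons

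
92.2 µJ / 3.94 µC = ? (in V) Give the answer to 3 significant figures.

23.4 V

(92.2 × 10⁻⁶) / (3.94 × 10⁻⁶) = 23.401 V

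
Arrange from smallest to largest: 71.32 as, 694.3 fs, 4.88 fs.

71.32 as < 4.88 fs < 694.3 fs

71.32 as = 0.00000000000000007132 s
694.3 fs = 0.0000000000006943 s
4.88 fs = 0.00000000000000488 s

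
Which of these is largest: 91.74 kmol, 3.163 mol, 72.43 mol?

91.74 kmol = 91740 mol
3.163 mol = 3.163 mol
72.43 mol = 72.43 mol

91.74 kmol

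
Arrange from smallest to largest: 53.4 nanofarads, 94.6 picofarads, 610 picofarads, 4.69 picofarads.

4.69 picofarads < 94.6 picofarads < 610 picofarads < 53.4 nanofarads

53.4 nanofarads = 0.0000000534 farads
94.6 picofarads = 0.0000000000946 farads
610 picofarads = 0.00000000061 farads
4.69 picofarads = 0.00000000000469 farads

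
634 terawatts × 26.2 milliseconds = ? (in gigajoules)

634e12 × 26.2e-3 = 16610.8e9 J

16610.8 gigajoules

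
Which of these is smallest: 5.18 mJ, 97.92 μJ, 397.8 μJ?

5.18 mJ = 0.00518 J
97.92 μJ = 0.00009792 J
397.8 μJ = 0.0003978 J

97.92 μJ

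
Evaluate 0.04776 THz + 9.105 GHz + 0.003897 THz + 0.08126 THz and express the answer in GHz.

142.022 GHz

In GHz:
  0.04776 THz = 0.04776e3 GHz = 47.76
  9.105 GHz → 9.105
  0.003897 THz = 0.003897e3 GHz = 3.897
  0.08126 THz = 0.08126e3 GHz = 81.26
Sum: 47.76 + 9.105 + 3.897 + 81.26 = 142.022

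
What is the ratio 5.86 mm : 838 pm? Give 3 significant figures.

6990000

(5.86 × 10^-3) / (838 × 10^-12) = 0.006993 × 10^9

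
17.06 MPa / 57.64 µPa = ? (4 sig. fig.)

(17.06 × 10⁶) / (57.64 × 10⁻⁶) = 0.29598 × 10¹²

296000000000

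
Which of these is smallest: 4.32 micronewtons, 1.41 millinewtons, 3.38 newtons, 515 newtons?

4.32 micronewtons = 0.00000432 newtons
1.41 millinewtons = 0.00141 newtons
3.38 newtons = 3.38 newtons
515 newtons = 515 newtons

4.32 micronewtons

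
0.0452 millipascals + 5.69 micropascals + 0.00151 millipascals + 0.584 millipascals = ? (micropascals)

In micropascals:
  0.0452 millipascals = 0.0452 × 10³ micropascals = 45.2
  5.69 micropascals → 5.69
  0.00151 millipascals = 0.00151 × 10³ micropascals = 1.51
  0.584 millipascals = 0.584 × 10³ micropascals = 584
Sum: 45.2 + 5.69 + 1.51 + 584 = 636.4

636.4 micropascals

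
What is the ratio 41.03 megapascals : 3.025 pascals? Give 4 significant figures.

13560000

(41.03 × 10⁶) / (3.025) = 13.564 × 10⁶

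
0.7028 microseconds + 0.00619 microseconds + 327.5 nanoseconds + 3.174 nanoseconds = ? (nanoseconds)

1039.664 nanoseconds

In nanoseconds:
  0.7028 microseconds = 0.7028e3 nanoseconds = 702.8
  0.00619 microseconds = 0.00619e3 nanoseconds = 6.19
  327.5 nanoseconds → 327.5
  3.174 nanoseconds → 3.174
Sum: 702.8 + 6.19 + 327.5 + 3.174 = 1039.664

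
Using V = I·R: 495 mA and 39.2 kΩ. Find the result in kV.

19.404 kV

495 × 10^-3 × 39.2 × 10^3 = 19404 V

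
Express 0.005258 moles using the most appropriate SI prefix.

= 5.258e-3 moles; 1e-3 is milli.

5.258 millimoles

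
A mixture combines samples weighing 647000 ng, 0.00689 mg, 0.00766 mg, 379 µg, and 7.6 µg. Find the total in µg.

In µg:
  647000 ng = 647000 × 10^-3 µg = 647
  0.00689 mg = 0.00689 × 10^3 µg = 6.89
  0.00766 mg = 0.00766 × 10^3 µg = 7.66
  379 µg → 379
  7.6 µg → 7.6
Sum: 647 + 6.89 + 7.66 + 379 + 7.6 = 1048.15

1048.15 µg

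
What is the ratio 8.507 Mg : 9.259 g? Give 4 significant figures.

(8.507 × 10⁶) / (9.259) = 0.91878 × 10⁶

918800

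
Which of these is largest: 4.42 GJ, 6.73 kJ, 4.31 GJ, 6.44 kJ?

4.42 GJ

4.42 GJ = 4420000000 J
6.73 kJ = 6730 J
4.31 GJ = 4310000000 J
6.44 kJ = 6440 J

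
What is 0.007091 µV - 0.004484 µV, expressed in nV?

2.607 nV

In nV:
  0.007091 µV = 0.007091 × 10^3 nV = 7.091
  0.004484 µV = 0.004484 × 10^3 nV = 4.484
Difference: 7.091 - 4.484 = 2.607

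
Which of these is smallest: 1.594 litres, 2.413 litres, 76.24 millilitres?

76.24 millilitres

1.594 litres = 1.594 litres
2.413 litres = 2.413 litres
76.24 millilitres = 0.07624 litres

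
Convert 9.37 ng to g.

0.00000000937 g

nano = 1e-9, (no prefix) = 1e0; factor is 1e-9.
9.37 × 1e-9 = 0.00000000937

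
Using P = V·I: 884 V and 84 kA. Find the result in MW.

74.256 MW

884 × 84e3 = 74256e3 W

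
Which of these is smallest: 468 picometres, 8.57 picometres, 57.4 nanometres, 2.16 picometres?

2.16 picometres

468 picometres = 0.000000000468 metres
8.57 picometres = 0.00000000000857 metres
57.4 nanometres = 0.0000000574 metres
2.16 picometres = 0.00000000000216 metres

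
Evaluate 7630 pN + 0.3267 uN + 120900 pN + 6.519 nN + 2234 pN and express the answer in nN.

In nN:
  7630 pN = 7630e-3 nN = 7.63
  0.3267 uN = 0.3267e3 nN = 326.7
  120900 pN = 120900e-3 nN = 120.9
  6.519 nN → 6.519
  2234 pN = 2234e-3 nN = 2.234
Sum: 7.63 + 326.7 + 120.9 + 6.519 + 2.234 = 463.983

463.983 nN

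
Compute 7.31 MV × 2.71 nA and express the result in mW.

19.8101 mW

7.31 × 10^6 × 2.71 × 10^-9 = 19.8101 × 10^-3 W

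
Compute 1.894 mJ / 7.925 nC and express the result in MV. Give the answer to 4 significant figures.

(1.894 × 10^-3) / (7.925 × 10^-9) = 0.238991 × 10^6 V

0.2390 MV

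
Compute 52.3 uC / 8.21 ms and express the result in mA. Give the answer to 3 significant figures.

(52.3e-6) / (8.21e-3) = 6.3703e-3 A

6.37 mA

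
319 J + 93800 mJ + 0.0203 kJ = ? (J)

433.1 J

In J:
  319 J → 319
  93800 mJ = 93800 × 10^-3 J = 93.8
  0.0203 kJ = 0.0203 × 10^3 J = 20.3
Sum: 319 + 93.8 + 20.3 = 433.1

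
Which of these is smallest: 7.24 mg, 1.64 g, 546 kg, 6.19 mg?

6.19 mg

7.24 mg = 0.00724 g
1.64 g = 1.64 g
546 kg = 546000 g
6.19 mg = 0.00619 g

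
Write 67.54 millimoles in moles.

milli = 10⁻³, (no prefix) = 10⁰; factor is 10⁻³.
67.54 × 10⁻³ = 0.06754

0.06754 moles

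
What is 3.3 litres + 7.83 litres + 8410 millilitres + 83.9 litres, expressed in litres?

In litres:
  3.3 litres → 3.3
  7.83 litres → 7.83
  8410 millilitres = 8410e-3 litres = 8.41
  83.9 litres → 83.9
Sum: 3.3 + 7.83 + 8.41 + 83.9 = 103.44

103.44 litres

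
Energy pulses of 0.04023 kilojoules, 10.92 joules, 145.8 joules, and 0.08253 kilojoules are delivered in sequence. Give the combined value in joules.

In joules:
  0.04023 kilojoules = 0.04023 × 10³ joules = 40.23
  10.92 joules → 10.92
  145.8 joules → 145.8
  0.08253 kilojoules = 0.08253 × 10³ joules = 82.53
Sum: 40.23 + 10.92 + 145.8 + 82.53 = 279.48

279.48 joules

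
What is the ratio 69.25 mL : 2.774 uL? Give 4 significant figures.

(69.25e-3) / (2.774e-6) = 24.964e3

24960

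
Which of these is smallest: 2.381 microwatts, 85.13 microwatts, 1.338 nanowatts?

2.381 microwatts = 0.000002381 watts
85.13 microwatts = 0.00008513 watts
1.338 nanowatts = 0.000000001338 watts

1.338 nanowatts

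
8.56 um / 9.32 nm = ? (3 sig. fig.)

918

(8.56e-6) / (9.32e-9) = 0.9185e3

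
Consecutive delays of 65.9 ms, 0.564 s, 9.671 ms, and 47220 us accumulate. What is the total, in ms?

In ms:
  65.9 ms → 65.9
  0.564 s = 0.564 × 10^3 ms = 564
  9.671 ms → 9.671
  47220 us = 47220 × 10^-3 ms = 47.22
Sum: 65.9 + 564 + 9.671 + 47.22 = 686.791

686.791 ms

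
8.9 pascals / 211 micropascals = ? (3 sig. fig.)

42200

(8.9) / (211 × 10^-6) = 0.04218 × 10^6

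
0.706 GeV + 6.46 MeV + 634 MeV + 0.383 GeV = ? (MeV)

1729.46 MeV

In MeV:
  0.706 GeV = 0.706 × 10³ MeV = 706
  6.46 MeV → 6.46
  634 MeV → 634
  0.383 GeV = 0.383 × 10³ MeV = 383
Sum: 706 + 6.46 + 634 + 383 = 1729.46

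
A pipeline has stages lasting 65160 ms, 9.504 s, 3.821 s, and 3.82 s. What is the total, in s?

In s:
  65160 ms = 65160e-3 s = 65.16
  9.504 s → 9.504
  3.821 s → 3.821
  3.82 s → 3.82
Sum: 65.16 + 9.504 + 3.821 + 3.82 = 82.305

82.305 s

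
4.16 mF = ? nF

4160000 nF

milli = 10⁻³, nano = 10⁻⁹; factor is 10⁶.
4.16 × 10⁶ = 4160000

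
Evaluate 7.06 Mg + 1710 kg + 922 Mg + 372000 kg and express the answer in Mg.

1302.77 Mg

In Mg:
  7.06 Mg → 7.06
  1710 kg = 1710 × 10⁻³ Mg = 1.71
  922 Mg → 922
  372000 kg = 372000 × 10⁻³ Mg = 372
Sum: 7.06 + 1.71 + 922 + 372 = 1302.77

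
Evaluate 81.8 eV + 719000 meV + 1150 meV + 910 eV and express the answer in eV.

In eV:
  81.8 eV → 81.8
  719000 meV = 719000 × 10^-3 eV = 719
  1150 meV = 1150 × 10^-3 eV = 1.15
  910 eV → 910
Sum: 81.8 + 719 + 1.15 + 910 = 1711.95

1711.95 eV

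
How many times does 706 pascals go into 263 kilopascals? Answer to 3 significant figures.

373

(263 × 10^3) / (706) = 0.3725 × 10^3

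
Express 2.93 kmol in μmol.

2930000000 μmol

kilo = 10³, micro = 10⁻⁶; factor is 10⁹.
2.93 × 10⁹ = 2930000000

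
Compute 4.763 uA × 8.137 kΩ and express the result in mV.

4.763e-6 × 8.137e3 = 38.756531e-3 V

38.756531 mV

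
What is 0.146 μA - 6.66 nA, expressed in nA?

In nA:
  0.146 μA = 0.146 × 10^3 nA = 146
  6.66 nA → 6.66
Difference: 146 - 6.66 = 139.34

139.34 nA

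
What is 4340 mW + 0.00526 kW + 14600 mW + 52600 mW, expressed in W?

76.8 W

In W:
  4340 mW = 4340e-3 W = 4.34
  0.00526 kW = 0.00526e3 W = 5.26
  14600 mW = 14600e-3 W = 14.6
  52600 mW = 52600e-3 W = 52.6
Sum: 4.34 + 5.26 + 14.6 + 52.6 = 76.8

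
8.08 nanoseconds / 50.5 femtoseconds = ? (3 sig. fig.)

160000

(8.08 × 10⁻⁹) / (50.5 × 10⁻¹⁵) = 0.16 × 10⁶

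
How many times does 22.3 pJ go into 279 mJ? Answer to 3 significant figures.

(279e-3) / (22.3e-12) = 12.51e9

12500000000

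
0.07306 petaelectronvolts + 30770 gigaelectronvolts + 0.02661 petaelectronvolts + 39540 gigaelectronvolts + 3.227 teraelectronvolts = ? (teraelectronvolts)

In teraelectronvolts:
  0.07306 petaelectronvolts = 0.07306 × 10³ teraelectronvolts = 73.06
  30770 gigaelectronvolts = 30770 × 10⁻³ teraelectronvolts = 30.77
  0.02661 petaelectronvolts = 0.02661 × 10³ teraelectronvolts = 26.61
  39540 gigaelectronvolts = 39540 × 10⁻³ teraelectronvolts = 39.54
  3.227 teraelectronvolts → 3.227
Sum: 73.06 + 30.77 + 26.61 + 39.54 + 3.227 = 173.207

173.207 teraelectronvolts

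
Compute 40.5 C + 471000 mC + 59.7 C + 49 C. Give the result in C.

In C:
  40.5 C → 40.5
  471000 mC = 471000 × 10^-3 C = 471
  59.7 C → 59.7
  49 C → 49
Sum: 40.5 + 471 + 59.7 + 49 = 620.2

620.2 C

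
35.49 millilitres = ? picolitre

milli = 10⁻³, pico = 10⁻¹²; factor is 10⁹.
35.49 × 10⁹ = 35490000000

35490000000 picolitres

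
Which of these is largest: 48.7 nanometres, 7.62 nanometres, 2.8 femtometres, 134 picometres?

48.7 nanometres

48.7 nanometres = 0.0000000487 metres
7.62 nanometres = 0.00000000762 metres
2.8 femtometres = 0.0000000000000028 metres
134 picometres = 0.000000000134 metres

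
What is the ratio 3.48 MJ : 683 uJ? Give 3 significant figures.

(3.48e6) / (683e-6) = 0.005095e12

5100000000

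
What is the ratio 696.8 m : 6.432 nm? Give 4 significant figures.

(696.8) / (6.432 × 10^-9) = 108.33 × 10^9

108300000000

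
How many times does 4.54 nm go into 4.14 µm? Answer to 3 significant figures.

912

(4.14e-6) / (4.54e-9) = 0.9119e3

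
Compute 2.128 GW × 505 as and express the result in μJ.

1.07464 μJ

2.128 × 10⁹ × 505 × 10⁻¹⁸ = 1074.64 × 10⁻⁹ J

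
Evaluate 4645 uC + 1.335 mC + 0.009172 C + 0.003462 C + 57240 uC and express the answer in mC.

75.854 mC

In mC:
  4645 uC = 4645 × 10^-3 mC = 4.645
  1.335 mC → 1.335
  0.009172 C = 0.009172 × 10^3 mC = 9.172
  0.003462 C = 0.003462 × 10^3 mC = 3.462
  57240 uC = 57240 × 10^-3 mC = 57.24
Sum: 4.645 + 1.335 + 9.172 + 3.462 + 57.24 = 75.854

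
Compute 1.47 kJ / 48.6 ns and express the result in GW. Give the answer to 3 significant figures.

(1.47 × 10³) / (48.6 × 10⁻⁹) = 0.030247 × 10¹² W

30.2 GW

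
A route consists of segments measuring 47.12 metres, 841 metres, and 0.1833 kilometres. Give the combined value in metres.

1071.42 metres

In metres:
  47.12 metres → 47.12
  841 metres → 841
  0.1833 kilometres = 0.1833e3 metres = 183.3
Sum: 47.12 + 841 + 183.3 = 1071.42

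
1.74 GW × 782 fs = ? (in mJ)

1.74 × 10^9 × 782 × 10^-15 = 1360.68 × 10^-6 J

1.36068 mJ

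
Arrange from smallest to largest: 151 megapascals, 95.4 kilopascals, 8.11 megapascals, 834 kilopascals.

151 megapascals = 151000000 pascals
95.4 kilopascals = 95400 pascals
8.11 megapascals = 8110000 pascals
834 kilopascals = 834000 pascals

95.4 kilopascals < 834 kilopascals < 8.11 megapascals < 151 megapascals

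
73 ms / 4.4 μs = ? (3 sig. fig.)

16600

(73 × 10^-3) / (4.4 × 10^-6) = 16.59 × 10^3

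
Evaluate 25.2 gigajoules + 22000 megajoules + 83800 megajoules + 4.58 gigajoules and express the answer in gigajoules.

135.58 gigajoules

In gigajoules:
  25.2 gigajoules → 25.2
  22000 megajoules = 22000e-3 gigajoules = 22
  83800 megajoules = 83800e-3 gigajoules = 83.8
  4.58 gigajoules → 4.58
Sum: 25.2 + 22 + 83.8 + 4.58 = 135.58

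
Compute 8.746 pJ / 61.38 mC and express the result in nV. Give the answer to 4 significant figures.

(8.746 × 10^-12) / (61.38 × 10^-3) = 0.142489 × 10^-9 V

0.1425 nV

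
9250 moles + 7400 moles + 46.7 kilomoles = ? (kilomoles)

In kilomoles:
  9250 moles = 9250 × 10^-3 kilomoles = 9.25
  7400 moles = 7400 × 10^-3 kilomoles = 7.4
  46.7 kilomoles → 46.7
Sum: 9.25 + 7.4 + 46.7 = 63.35

63.35 kilomoles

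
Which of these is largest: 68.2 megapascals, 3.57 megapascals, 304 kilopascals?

68.2 megapascals

68.2 megapascals = 68200000 pascals
3.57 megapascals = 3570000 pascals
304 kilopascals = 304000 pascals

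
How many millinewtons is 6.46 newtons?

(no prefix) = 10⁰, milli = 10⁻³; factor is 10³.
6.46 × 10³ = 6460

6460 millinewtons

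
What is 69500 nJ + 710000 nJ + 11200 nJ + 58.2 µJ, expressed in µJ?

In µJ:
  69500 nJ = 69500 × 10⁻³ µJ = 69.5
  710000 nJ = 710000 × 10⁻³ µJ = 710
  11200 nJ = 11200 × 10⁻³ µJ = 11.2
  58.2 µJ → 58.2
Sum: 69.5 + 710 + 11.2 + 58.2 = 848.9

848.9 µJ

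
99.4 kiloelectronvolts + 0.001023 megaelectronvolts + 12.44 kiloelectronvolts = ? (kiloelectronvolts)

In kiloelectronvolts:
  99.4 kiloelectronvolts → 99.4
  0.001023 megaelectronvolts = 0.001023 × 10^3 kiloelectronvolts = 1.023
  12.44 kiloelectronvolts → 12.44
Sum: 99.4 + 1.023 + 12.44 = 112.863

112.863 kiloelectronvolts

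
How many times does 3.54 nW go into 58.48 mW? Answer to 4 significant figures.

(58.48 × 10⁻³) / (3.54 × 10⁻⁹) = 16.52 × 10⁶

16520000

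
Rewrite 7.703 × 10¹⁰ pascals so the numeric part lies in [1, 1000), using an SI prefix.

= 77.03 × 10⁹ pascals; 10⁹ is giga.

77.03 gigapascals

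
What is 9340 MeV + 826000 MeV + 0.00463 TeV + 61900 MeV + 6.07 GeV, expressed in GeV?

In GeV:
  9340 MeV = 9340e-3 GeV = 9.34
  826000 MeV = 826000e-3 GeV = 826
  0.00463 TeV = 0.00463e3 GeV = 4.63
  61900 MeV = 61900e-3 GeV = 61.9
  6.07 GeV → 6.07
Sum: 9.34 + 826 + 4.63 + 61.9 + 6.07 = 907.94

907.94 GeV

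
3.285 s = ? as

3285000000000000000 as

(no prefix) = 1e0, atto = 1e-18; factor is 1e18.
3.285 × 1e18 = 3285000000000000000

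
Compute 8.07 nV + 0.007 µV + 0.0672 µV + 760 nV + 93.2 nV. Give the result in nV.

In nV:
  8.07 nV → 8.07
  0.007 µV = 0.007 × 10^3 nV = 7
  0.0672 µV = 0.0672 × 10^3 nV = 67.2
  760 nV → 760
  93.2 nV → 93.2
Sum: 8.07 + 7 + 67.2 + 760 + 93.2 = 935.47

935.47 nV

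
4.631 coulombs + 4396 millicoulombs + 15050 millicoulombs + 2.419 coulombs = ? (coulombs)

In coulombs:
  4.631 coulombs → 4.631
  4396 millicoulombs = 4396 × 10⁻³ coulombs = 4.396
  15050 millicoulombs = 15050 × 10⁻³ coulombs = 15.05
  2.419 coulombs → 2.419
Sum: 4.631 + 4.396 + 15.05 + 2.419 = 26.496

26.496 coulombs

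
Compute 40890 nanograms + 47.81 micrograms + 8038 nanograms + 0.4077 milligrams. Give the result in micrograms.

In micrograms:
  40890 nanograms = 40890 × 10⁻³ micrograms = 40.89
  47.81 micrograms → 47.81
  8038 nanograms = 8038 × 10⁻³ micrograms = 8.038
  0.4077 milligrams = 0.4077 × 10³ micrograms = 407.7
Sum: 40.89 + 47.81 + 8.038 + 407.7 = 504.438

504.438 micrograms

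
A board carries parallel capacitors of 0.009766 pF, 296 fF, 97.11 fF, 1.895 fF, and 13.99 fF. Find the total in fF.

418.761 fF

In fF:
  0.009766 pF = 0.009766 × 10^3 fF = 9.766
  296 fF → 296
  97.11 fF → 97.11
  1.895 fF → 1.895
  13.99 fF → 13.99
Sum: 9.766 + 296 + 97.11 + 1.895 + 13.99 = 418.761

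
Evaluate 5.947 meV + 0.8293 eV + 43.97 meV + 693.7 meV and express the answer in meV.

In meV:
  5.947 meV → 5.947
  0.8293 eV = 0.8293 × 10³ meV = 829.3
  43.97 meV → 43.97
  693.7 meV → 693.7
Sum: 5.947 + 829.3 + 43.97 + 693.7 = 1572.917

1572.917 meV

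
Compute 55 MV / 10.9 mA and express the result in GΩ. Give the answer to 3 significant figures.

5.05 GΩ

(55 × 10⁶) / (10.9 × 10⁻³) = 5.0459 × 10⁹ Ω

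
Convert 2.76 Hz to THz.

0.00000000000276 THz

(no prefix) = 1e0, tera = 1e12; factor is 1e-12.
2.76 × 1e-12 = 0.00000000000276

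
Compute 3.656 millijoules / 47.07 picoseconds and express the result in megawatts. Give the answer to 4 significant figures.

77.67 megawatts

(3.656e-3) / (47.07e-12) = 0.0776716e9 W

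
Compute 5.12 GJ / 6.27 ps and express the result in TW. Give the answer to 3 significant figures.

(5.12e9) / (6.27e-12) = 0.81659e21 W

817000000 TW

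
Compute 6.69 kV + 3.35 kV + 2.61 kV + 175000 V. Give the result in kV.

In kV:
  6.69 kV → 6.69
  3.35 kV → 3.35
  2.61 kV → 2.61
  175000 V = 175000 × 10⁻³ kV = 175
Sum: 6.69 + 3.35 + 2.61 + 175 = 187.65

187.65 kV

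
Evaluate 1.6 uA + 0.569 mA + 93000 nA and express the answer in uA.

In uA:
  1.6 uA → 1.6
  0.569 mA = 0.569 × 10³ uA = 569
  93000 nA = 93000 × 10⁻³ uA = 93
Sum: 1.6 + 569 + 93 = 663.6

663.6 uA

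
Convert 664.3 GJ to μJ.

giga = 10^9, micro = 10^-6; factor is 10^15.
664.3 × 10^15 = 664300000000000000

664300000000000000 μJ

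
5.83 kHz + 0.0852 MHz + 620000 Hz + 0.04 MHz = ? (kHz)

751.03 kHz

In kHz:
  5.83 kHz → 5.83
  0.0852 MHz = 0.0852 × 10^3 kHz = 85.2
  620000 Hz = 620000 × 10^-3 kHz = 620
  0.04 MHz = 0.04 × 10^3 kHz = 40
Sum: 5.83 + 85.2 + 620 + 40 = 751.03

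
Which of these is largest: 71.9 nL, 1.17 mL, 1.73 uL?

71.9 nL = 0.0000000719 L
1.17 mL = 0.00117 L
1.73 uL = 0.00000173 L

1.17 mL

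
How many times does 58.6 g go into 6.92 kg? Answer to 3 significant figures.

(6.92 × 10^3) / (58.6) = 0.1181 × 10^3

118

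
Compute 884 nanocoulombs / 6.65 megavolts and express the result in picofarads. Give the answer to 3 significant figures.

(884e-9) / (6.65e6) = 132.93e-15 F

0.133 picofarads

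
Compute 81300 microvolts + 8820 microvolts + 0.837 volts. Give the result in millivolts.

In millivolts:
  81300 microvolts = 81300e-3 millivolts = 81.3
  8820 microvolts = 8820e-3 millivolts = 8.82
  0.837 volts = 0.837e3 millivolts = 837
Sum: 81.3 + 8.82 + 837 = 927.12

927.12 millivolts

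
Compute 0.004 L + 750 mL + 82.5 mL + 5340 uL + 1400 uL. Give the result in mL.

843.24 mL

In mL:
  0.004 L = 0.004e3 mL = 4
  750 mL → 750
  82.5 mL → 82.5
  5340 uL = 5340e-3 mL = 5.34
  1400 uL = 1400e-3 mL = 1.4
Sum: 4 + 750 + 82.5 + 5.34 + 1.4 = 843.24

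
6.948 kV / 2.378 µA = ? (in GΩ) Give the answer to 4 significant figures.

2.922 GΩ

(6.948 × 10³) / (2.378 × 10⁻⁶) = 2.92178 × 10⁹ Ω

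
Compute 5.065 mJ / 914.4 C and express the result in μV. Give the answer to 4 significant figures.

(5.065 × 10⁻³) / (914.4) = 0.00553915 × 10⁻³ V

5.539 μV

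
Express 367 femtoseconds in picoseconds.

0.367 picoseconds

femto = 1e-15, pico = 1e-12; factor is 1e-3.
367 × 1e-3 = 0.367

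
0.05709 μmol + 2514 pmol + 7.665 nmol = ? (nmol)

In nmol:
  0.05709 μmol = 0.05709e3 nmol = 57.09
  2514 pmol = 2514e-3 nmol = 2.514
  7.665 nmol → 7.665
Sum: 57.09 + 2.514 + 7.665 = 67.269

67.269 nmol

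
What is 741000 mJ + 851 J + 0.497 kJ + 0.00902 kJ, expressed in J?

2098.02 J

In J:
  741000 mJ = 741000e-3 J = 741
  851 J → 851
  0.497 kJ = 0.497e3 J = 497
  0.00902 kJ = 0.00902e3 J = 9.02
Sum: 741 + 851 + 497 + 9.02 = 2098.02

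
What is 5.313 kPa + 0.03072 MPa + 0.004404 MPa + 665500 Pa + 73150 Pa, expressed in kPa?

779.087 kPa

In kPa:
  5.313 kPa → 5.313
  0.03072 MPa = 0.03072 × 10^3 kPa = 30.72
  0.004404 MPa = 0.004404 × 10^3 kPa = 4.404
  665500 Pa = 665500 × 10^-3 kPa = 665.5
  73150 Pa = 73150 × 10^-3 kPa = 73.15
Sum: 5.313 + 30.72 + 4.404 + 665.5 + 73.15 = 779.087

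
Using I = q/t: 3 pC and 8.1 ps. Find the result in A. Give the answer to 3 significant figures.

(3e-12) / (8.1e-12) = 0.37037 A

0.370 A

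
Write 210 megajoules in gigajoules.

mega = 1e6, giga = 1e9; factor is 1e-3.
210 × 1e-3 = 0.21

0.21 gigajoules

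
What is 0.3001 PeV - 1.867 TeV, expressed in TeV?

298.233 TeV

In TeV:
  0.3001 PeV = 0.3001 × 10³ TeV = 300.1
  1.867 TeV → 1.867
Difference: 300.1 - 1.867 = 298.233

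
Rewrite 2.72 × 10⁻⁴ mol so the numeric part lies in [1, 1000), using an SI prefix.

272 µmol

= 272 × 10⁻⁶ mol; 10⁻⁶ is micro.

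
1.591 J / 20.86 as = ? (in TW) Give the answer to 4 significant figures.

76270 TW

(1.591) / (20.86 × 10^-18) = 0.0762704 × 10^18 W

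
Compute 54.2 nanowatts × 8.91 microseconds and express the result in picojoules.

0.482922 picojoules

54.2 × 10⁻⁹ × 8.91 × 10⁻⁶ = 482.922 × 10⁻¹⁵ J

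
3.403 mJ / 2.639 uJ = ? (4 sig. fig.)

(3.403e-3) / (2.639e-6) = 1.2895e3

1290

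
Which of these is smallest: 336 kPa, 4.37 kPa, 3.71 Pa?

3.71 Pa

336 kPa = 336000 Pa
4.37 kPa = 4370 Pa
3.71 Pa = 3.71 Pa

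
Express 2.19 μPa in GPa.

0.00000000000000219 GPa

micro = 10⁻⁶, giga = 10⁹; factor is 10⁻¹⁵.
2.19 × 10⁻¹⁵ = 0.00000000000000219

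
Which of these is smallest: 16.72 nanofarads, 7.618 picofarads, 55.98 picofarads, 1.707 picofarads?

16.72 nanofarads = 0.00000001672 farads
7.618 picofarads = 0.000000000007618 farads
55.98 picofarads = 0.00000000005598 farads
1.707 picofarads = 0.000000000001707 farads

1.707 picofarads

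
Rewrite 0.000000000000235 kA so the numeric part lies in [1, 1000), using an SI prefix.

235 pA

= 235 × 10⁻¹² A; 10⁻¹² is pico.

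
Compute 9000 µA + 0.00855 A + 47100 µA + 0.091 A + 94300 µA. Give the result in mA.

In mA:
  9000 µA = 9000 × 10^-3 mA = 9
  0.00855 A = 0.00855 × 10^3 mA = 8.55
  47100 µA = 47100 × 10^-3 mA = 47.1
  0.091 A = 0.091 × 10^3 mA = 91
  94300 µA = 94300 × 10^-3 mA = 94.3
Sum: 9 + 8.55 + 47.1 + 91 + 94.3 = 249.95

249.95 mA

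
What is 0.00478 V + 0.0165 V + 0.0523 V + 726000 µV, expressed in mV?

In mV:
  0.00478 V = 0.00478 × 10³ mV = 4.78
  0.0165 V = 0.0165 × 10³ mV = 16.5
  0.0523 V = 0.0523 × 10³ mV = 52.3
  726000 µV = 726000 × 10⁻³ mV = 726
Sum: 4.78 + 16.5 + 52.3 + 726 = 799.58

799.58 mV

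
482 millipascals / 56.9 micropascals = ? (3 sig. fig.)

8470

(482 × 10⁻³) / (56.9 × 10⁻⁶) = 8.471 × 10³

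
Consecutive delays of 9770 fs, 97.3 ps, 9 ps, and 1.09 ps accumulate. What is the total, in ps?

In ps:
  9770 fs = 9770 × 10^-3 ps = 9.77
  97.3 ps → 97.3
  9 ps → 9
  1.09 ps → 1.09
Sum: 9.77 + 97.3 + 9 + 1.09 = 117.16

117.16 ps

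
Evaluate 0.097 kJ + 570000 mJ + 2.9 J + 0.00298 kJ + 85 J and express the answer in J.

In J:
  0.097 kJ = 0.097 × 10^3 J = 97
  570000 mJ = 570000 × 10^-3 J = 570
  2.9 J → 2.9
  0.00298 kJ = 0.00298 × 10^3 J = 2.98
  85 J → 85
Sum: 97 + 570 + 2.9 + 2.98 + 85 = 757.88

757.88 J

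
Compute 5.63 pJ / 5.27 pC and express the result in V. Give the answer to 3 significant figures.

1.07 V

(5.63 × 10^-12) / (5.27 × 10^-12) = 1.0683 V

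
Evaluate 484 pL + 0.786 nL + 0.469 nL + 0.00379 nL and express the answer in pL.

In pL:
  484 pL → 484
  0.786 nL = 0.786 × 10³ pL = 786
  0.469 nL = 0.469 × 10³ pL = 469
  0.00379 nL = 0.00379 × 10³ pL = 3.79
Sum: 484 + 786 + 469 + 3.79 = 1742.79

1742.79 pL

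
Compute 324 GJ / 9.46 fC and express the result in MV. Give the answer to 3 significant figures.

(324 × 10⁹) / (9.46 × 10⁻¹⁵) = 34.249 × 10²⁴ V

34200000000000000000 MV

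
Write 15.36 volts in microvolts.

15360000 microvolts

(no prefix) = 10⁰, micro = 10⁻⁶; factor is 10⁶.
15.36 × 10⁶ = 15360000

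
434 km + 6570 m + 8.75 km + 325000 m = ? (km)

774.32 km

In km:
  434 km → 434
  6570 m = 6570 × 10^-3 km = 6.57
  8.75 km → 8.75
  325000 m = 325000 × 10^-3 km = 325
Sum: 434 + 6.57 + 8.75 + 325 = 774.32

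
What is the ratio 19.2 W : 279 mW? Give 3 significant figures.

(19.2) / (279 × 10⁻³) = 0.06882 × 10³

68.8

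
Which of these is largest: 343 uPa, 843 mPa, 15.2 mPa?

843 mPa

343 uPa = 0.000343 Pa
843 mPa = 0.843 Pa
15.2 mPa = 0.0152 Pa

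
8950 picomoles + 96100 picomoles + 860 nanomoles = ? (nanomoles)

965.05 nanomoles

In nanomoles:
  8950 picomoles = 8950 × 10^-3 nanomoles = 8.95
  96100 picomoles = 96100 × 10^-3 nanomoles = 96.1
  860 nanomoles → 860
Sum: 8.95 + 96.1 + 860 = 965.05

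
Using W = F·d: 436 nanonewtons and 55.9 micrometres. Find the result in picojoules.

24.3724 picojoules

436 × 10^-9 × 55.9 × 10^-6 = 24372.4 × 10^-15 J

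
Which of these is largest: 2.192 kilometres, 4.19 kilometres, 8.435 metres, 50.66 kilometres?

50.66 kilometres

2.192 kilometres = 2192 metres
4.19 kilometres = 4190 metres
8.435 metres = 8.435 metres
50.66 kilometres = 50660 metres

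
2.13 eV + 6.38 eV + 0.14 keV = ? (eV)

148.51 eV

In eV:
  2.13 eV → 2.13
  6.38 eV → 6.38
  0.14 keV = 0.14 × 10^3 eV = 140
Sum: 2.13 + 6.38 + 140 = 148.51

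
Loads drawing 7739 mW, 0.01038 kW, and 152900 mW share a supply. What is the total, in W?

171.019 W

In W:
  7739 mW = 7739 × 10⁻³ W = 7.739
  0.01038 kW = 0.01038 × 10³ W = 10.38
  152900 mW = 152900 × 10⁻³ W = 152.9
Sum: 7.739 + 10.38 + 152.9 = 171.019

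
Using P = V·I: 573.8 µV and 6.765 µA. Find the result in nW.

573.8e-6 × 6.765e-6 = 3881.757e-12 W

3.881757 nW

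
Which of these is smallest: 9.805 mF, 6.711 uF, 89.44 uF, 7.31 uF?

6.711 uF

9.805 mF = 0.009805 F
6.711 uF = 0.000006711 F
89.44 uF = 0.00008944 F
7.31 uF = 0.00000731 F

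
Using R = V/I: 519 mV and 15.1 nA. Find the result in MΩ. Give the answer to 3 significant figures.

34.4 MΩ

(519e-3) / (15.1e-9) = 34.371e6 Ω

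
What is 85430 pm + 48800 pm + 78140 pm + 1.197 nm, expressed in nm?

In nm:
  85430 pm = 85430 × 10^-3 nm = 85.43
  48800 pm = 48800 × 10^-3 nm = 48.8
  78140 pm = 78140 × 10^-3 nm = 78.14
  1.197 nm → 1.197
Sum: 85.43 + 48.8 + 78.14 + 1.197 = 213.567

213.567 nm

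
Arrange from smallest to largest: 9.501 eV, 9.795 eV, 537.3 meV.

9.501 eV = 9.501 eV
9.795 eV = 9.795 eV
537.3 meV = 0.5373 eV

537.3 meV < 9.501 eV < 9.795 eV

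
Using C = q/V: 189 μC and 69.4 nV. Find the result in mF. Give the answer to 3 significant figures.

2720000 mF

(189 × 10⁻⁶) / (69.4 × 10⁻⁹) = 2.7233 × 10³ F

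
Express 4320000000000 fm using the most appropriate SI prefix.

= 4.32e-3 m; 1e-3 is milli.

4.32 mm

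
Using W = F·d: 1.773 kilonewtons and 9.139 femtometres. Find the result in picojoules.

16.203447 picojoules

1.773 × 10^3 × 9.139 × 10^-15 = 16.203447 × 10^-12 J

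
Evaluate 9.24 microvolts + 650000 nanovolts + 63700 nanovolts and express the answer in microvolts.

In microvolts:
  9.24 microvolts → 9.24
  650000 nanovolts = 650000e-3 microvolts = 650
  63700 nanovolts = 63700e-3 microvolts = 63.7
Sum: 9.24 + 650 + 63.7 = 722.94

722.94 microvolts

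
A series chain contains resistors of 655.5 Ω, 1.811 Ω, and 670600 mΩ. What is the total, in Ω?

1327.911 Ω

In Ω:
  655.5 Ω → 655.5
  1.811 Ω → 1.811
  670600 mΩ = 670600e-3 Ω = 670.6
Sum: 655.5 + 1.811 + 670.6 = 1327.911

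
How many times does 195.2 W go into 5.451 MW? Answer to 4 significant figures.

(5.451 × 10^6) / (195.2) = 0.027925 × 10^6

27930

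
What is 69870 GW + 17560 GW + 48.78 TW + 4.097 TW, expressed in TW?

In TW:
  69870 GW = 69870e-3 TW = 69.87
  17560 GW = 17560e-3 TW = 17.56
  48.78 TW → 48.78
  4.097 TW → 4.097
Sum: 69.87 + 17.56 + 48.78 + 4.097 = 140.307

140.307 TW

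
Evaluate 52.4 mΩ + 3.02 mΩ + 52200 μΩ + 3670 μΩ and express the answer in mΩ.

In mΩ:
  52.4 mΩ → 52.4
  3.02 mΩ → 3.02
  52200 μΩ = 52200 × 10⁻³ mΩ = 52.2
  3670 μΩ = 3670 × 10⁻³ mΩ = 3.67
Sum: 52.4 + 3.02 + 52.2 + 3.67 = 111.29

111.29 mΩ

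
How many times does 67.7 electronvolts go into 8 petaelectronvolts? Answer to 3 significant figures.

118000000000000

(8 × 10^15) / (67.7) = 0.1182 × 10^15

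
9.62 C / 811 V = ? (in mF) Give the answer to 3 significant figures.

(9.62) / (811) = 0.011862 F

11.9 mF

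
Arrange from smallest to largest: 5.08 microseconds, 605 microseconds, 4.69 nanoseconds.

4.69 nanoseconds < 5.08 microseconds < 605 microseconds

5.08 microseconds = 0.00000508 seconds
605 microseconds = 0.000605 seconds
4.69 nanoseconds = 0.00000000469 seconds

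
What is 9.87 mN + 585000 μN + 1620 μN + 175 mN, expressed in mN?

In mN:
  9.87 mN → 9.87
  585000 μN = 585000e-3 mN = 585
  1620 μN = 1620e-3 mN = 1.62
  175 mN → 175
Sum: 9.87 + 585 + 1.62 + 175 = 771.49

771.49 mN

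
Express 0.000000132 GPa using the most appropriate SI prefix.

= 132 Pa; mantissa already in [1, 1000).

132 Pa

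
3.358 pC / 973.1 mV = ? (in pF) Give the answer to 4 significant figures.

3.451 pF

(3.358 × 10^-12) / (973.1 × 10^-3) = 0.00345083 × 10^-9 F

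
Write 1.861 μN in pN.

micro = 10^-6, pico = 10^-12; factor is 10^6.
1.861 × 10^6 = 1861000

1861000 pN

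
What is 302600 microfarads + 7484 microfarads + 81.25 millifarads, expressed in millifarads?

391.334 millifarads

In millifarads:
  302600 microfarads = 302600e-3 millifarads = 302.6
  7484 microfarads = 7484e-3 millifarads = 7.484
  81.25 millifarads → 81.25
Sum: 302.6 + 7.484 + 81.25 = 391.334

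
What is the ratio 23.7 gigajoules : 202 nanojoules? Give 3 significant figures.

117000000000000000

(23.7 × 10^9) / (202 × 10^-9) = 0.1173 × 10^18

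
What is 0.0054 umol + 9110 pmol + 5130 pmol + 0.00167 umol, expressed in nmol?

In nmol:
  0.0054 umol = 0.0054 × 10³ nmol = 5.4
  9110 pmol = 9110 × 10⁻³ nmol = 9.11
  5130 pmol = 5130 × 10⁻³ nmol = 5.13
  0.00167 umol = 0.00167 × 10³ nmol = 1.67
Sum: 5.4 + 9.11 + 5.13 + 1.67 = 21.31

21.31 nmol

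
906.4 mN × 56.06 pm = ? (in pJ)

906.4 × 10^-3 × 56.06 × 10^-12 = 50812.784 × 10^-15 J

50.812784 pJ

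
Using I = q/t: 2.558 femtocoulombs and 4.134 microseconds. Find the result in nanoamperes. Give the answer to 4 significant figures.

0.6188 nanoamperes

(2.558 × 10^-15) / (4.134 × 10^-6) = 0.618771 × 10^-9 A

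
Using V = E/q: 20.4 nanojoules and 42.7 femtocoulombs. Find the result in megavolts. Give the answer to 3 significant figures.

(20.4e-9) / (42.7e-15) = 0.47775e6 V

0.478 megavolts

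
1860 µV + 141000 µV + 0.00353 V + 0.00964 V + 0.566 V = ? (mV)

In mV:
  1860 µV = 1860 × 10⁻³ mV = 1.86
  141000 µV = 141000 × 10⁻³ mV = 141
  0.00353 V = 0.00353 × 10³ mV = 3.53
  0.00964 V = 0.00964 × 10³ mV = 9.64
  0.566 V = 0.566 × 10³ mV = 566
Sum: 1.86 + 141 + 3.53 + 9.64 + 566 = 722.03

722.03 mV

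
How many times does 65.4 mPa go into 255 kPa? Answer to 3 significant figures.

3900000

(255 × 10³) / (65.4 × 10⁻³) = 3.899 × 10⁶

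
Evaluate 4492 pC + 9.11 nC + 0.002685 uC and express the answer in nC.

In nC:
  4492 pC = 4492 × 10⁻³ nC = 4.492
  9.11 nC → 9.11
  0.002685 uC = 0.002685 × 10³ nC = 2.685
Sum: 4.492 + 9.11 + 2.685 = 16.287

16.287 nC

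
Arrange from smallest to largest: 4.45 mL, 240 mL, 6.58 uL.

6.58 uL < 4.45 mL < 240 mL

4.45 mL = 0.00445 L
240 mL = 0.24 L
6.58 uL = 0.00000658 L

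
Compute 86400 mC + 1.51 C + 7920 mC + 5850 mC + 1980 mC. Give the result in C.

103.66 C

In C:
  86400 mC = 86400 × 10^-3 C = 86.4
  1.51 C → 1.51
  7920 mC = 7920 × 10^-3 C = 7.92
  5850 mC = 5850 × 10^-3 C = 5.85
  1980 mC = 1980 × 10^-3 C = 1.98
Sum: 86.4 + 1.51 + 7.92 + 5.85 + 1.98 = 103.66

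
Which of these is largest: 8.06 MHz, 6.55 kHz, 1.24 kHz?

8.06 MHz = 8060000 Hz
6.55 kHz = 6550 Hz
1.24 kHz = 1240 Hz

8.06 MHz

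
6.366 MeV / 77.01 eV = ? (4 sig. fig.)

82660

(6.366e6) / (77.01) = 0.082665e6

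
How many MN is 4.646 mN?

milli = 10^-3, mega = 10^6; factor is 10^-9.
4.646 × 10^-9 = 0.000000004646

0.000000004646 MN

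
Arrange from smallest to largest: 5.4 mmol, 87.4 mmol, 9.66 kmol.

5.4 mmol < 87.4 mmol < 9.66 kmol

5.4 mmol = 0.0054 mol
87.4 mmol = 0.0874 mol
9.66 kmol = 9660 mol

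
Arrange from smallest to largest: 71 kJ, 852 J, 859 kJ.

852 J < 71 kJ < 859 kJ

71 kJ = 71000 J
852 J = 852 J
859 kJ = 859000 J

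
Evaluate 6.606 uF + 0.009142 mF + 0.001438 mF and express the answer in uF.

17.186 uF

In uF:
  6.606 uF → 6.606
  0.009142 mF = 0.009142e3 uF = 9.142
  0.001438 mF = 0.001438e3 uF = 1.438
Sum: 6.606 + 9.142 + 1.438 = 17.186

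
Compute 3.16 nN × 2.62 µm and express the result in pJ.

3.16e-9 × 2.62e-6 = 8.2792e-15 J

0.0082792 pJ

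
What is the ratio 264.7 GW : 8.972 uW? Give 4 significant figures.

(264.7e9) / (8.972e-6) = 29.503e15

29500000000000000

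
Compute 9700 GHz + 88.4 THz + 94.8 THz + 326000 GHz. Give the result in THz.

518.9 THz

In THz:
  9700 GHz = 9700 × 10⁻³ THz = 9.7
  88.4 THz → 88.4
  94.8 THz → 94.8
  326000 GHz = 326000 × 10⁻³ THz = 326
Sum: 9.7 + 88.4 + 94.8 + 326 = 518.9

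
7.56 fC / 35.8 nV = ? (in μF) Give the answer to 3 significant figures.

0.211 μF

(7.56 × 10^-15) / (35.8 × 10^-9) = 0.21117 × 10^-6 F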